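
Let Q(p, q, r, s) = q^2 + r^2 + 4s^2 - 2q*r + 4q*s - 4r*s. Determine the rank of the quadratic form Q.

1

The symmetric matrix is A = [[0, 0, 0, 0], [0, 1, -1, 2], [0, -1, 1, -2], [0, 2, -2, 4]].
Applying the same elementary operations to the rows and columns of A produces a congruent diagonal matrix with entries 0, 1, 0, 0.
Counting signs: 1 positive, 3 zero.
The rank is the number of nonzero pivots: 1.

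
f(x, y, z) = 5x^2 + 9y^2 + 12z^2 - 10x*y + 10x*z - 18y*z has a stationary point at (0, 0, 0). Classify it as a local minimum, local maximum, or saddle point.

The Hessian at the origin is H = [[10, -10, 10], [-10, 18, -18], [10, -18, 24]].
Congruent diagonalization of H (simultaneous row and column reduction) yields pivots 10, 8, 6.
Counting signs: 3 positive.
H is positive definite, so the origin is a strict local minimum.

local minimum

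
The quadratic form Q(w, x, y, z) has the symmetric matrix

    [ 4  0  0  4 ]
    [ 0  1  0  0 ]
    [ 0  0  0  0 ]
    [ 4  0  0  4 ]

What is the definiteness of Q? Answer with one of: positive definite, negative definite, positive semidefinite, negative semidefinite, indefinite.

Applying the same elementary operations to the rows and columns of A produces a congruent diagonal matrix with entries 4, 1, 0, 0.
So there are 2 positive, 2 zero pivots.
Hence Q is positive semidefinite.

positive semidefinite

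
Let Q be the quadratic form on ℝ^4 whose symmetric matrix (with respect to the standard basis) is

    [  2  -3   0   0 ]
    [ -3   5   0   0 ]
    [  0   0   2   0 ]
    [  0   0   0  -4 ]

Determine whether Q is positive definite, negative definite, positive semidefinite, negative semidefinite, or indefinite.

Symmetric row and column elimination reduces A to a congruent diagonal form with pivots 2, 1/2, 2, -4.
So there are 3 positive, 1 negative pivots.
Hence Q is indefinite.

indefinite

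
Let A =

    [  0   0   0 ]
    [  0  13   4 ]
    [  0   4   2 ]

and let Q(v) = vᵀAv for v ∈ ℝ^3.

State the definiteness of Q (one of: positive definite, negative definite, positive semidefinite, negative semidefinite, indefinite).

Applying the same elementary operations to the rows and columns of A produces a congruent diagonal matrix with entries 0, 13, 10/13.
Counting signs: 2 positive, 1 zero.
Hence Q is positive semidefinite.

positive semidefinite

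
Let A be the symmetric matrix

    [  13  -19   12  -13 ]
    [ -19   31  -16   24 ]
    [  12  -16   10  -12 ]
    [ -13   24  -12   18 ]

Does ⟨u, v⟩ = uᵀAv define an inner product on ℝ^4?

Applying the same elementary operations to the rows and columns of A produces a congruent diagonal matrix with entries 13, 42/13, -38/21, 15/38.
That gives 3 positive, 1 negative pivots.
Hence Q is indefinite.
⟨·,·⟩ is an inner product exactly when A is positive definite.

no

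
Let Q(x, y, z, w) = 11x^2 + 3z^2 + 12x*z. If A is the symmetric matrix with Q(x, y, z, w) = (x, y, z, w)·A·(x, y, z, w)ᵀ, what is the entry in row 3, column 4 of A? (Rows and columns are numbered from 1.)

The coefficient of z·w in Q is 0. For a symmetric A this equals A[3,4] + A[4,3] = 2·A[3,4].
So A[3,4] = 0/2 = 0.

0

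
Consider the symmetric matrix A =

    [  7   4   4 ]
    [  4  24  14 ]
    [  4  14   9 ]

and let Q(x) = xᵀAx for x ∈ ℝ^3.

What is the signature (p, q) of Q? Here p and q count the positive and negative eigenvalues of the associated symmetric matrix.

Congruent diagonalization of A (simultaneous row and column reduction) yields pivots 7, 152/7, 15/38.
That gives 3 positive pivots.

(3, 0)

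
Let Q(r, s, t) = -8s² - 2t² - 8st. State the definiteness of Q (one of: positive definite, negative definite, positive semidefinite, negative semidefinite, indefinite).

The associated matrix is A = [[0, 0, 0], [0, -8, -4], [0, -4, -2]].
Applying the same elementary operations to the rows and columns of A produces a congruent diagonal matrix with entries 0, -8, 0.
So there are 1 negative, 2 zero pivots.
Hence Q is negative semidefinite.

negative semidefinite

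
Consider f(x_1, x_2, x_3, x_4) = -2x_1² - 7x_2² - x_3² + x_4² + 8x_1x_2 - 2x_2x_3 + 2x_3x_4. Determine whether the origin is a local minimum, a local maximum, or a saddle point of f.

saddle point

The Hessian at the origin is H = [[-4, 8, 0, 0], [8, -14, -2, 0], [0, -2, -2, 2], [0, 0, 2, 2]].
Applying the same elementary operations to the rows and columns of H produces a congruent diagonal matrix with entries -4, 2, -4, 3.
That gives 2 positive, 2 negative pivots.
H is indefinite, so the origin is a saddle point.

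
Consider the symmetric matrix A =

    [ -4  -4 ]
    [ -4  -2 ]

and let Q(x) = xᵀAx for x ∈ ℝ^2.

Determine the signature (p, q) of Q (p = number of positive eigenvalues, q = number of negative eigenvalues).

(1, 1)

Row-reducing A symmetrically gives the diagonal entries -4, 2.
So there are 1 positive, 1 negative pivots.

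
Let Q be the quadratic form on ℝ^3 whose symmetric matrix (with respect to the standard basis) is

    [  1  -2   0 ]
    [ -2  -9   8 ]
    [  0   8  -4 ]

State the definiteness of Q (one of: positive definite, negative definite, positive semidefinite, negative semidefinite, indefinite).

An LDLᵀ factorisation of A has diagonal entries 1, -13, 12/13.
That gives 2 positive, 1 negative pivots.
Hence Q is indefinite.

indefinite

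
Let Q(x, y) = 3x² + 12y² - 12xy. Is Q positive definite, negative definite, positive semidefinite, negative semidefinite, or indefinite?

Write A = [[3, -6], [-6, 12]].
Applying the same elementary operations to the rows and columns of A produces a congruent diagonal matrix with entries 3, 0.
So there are 1 positive, 1 zero pivots.
Hence Q is positive semidefinite.

positive semidefinite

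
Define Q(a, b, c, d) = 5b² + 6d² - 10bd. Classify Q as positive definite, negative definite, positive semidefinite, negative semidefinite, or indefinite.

positive semidefinite

The associated matrix is A = [[0, 0, 0, 0], [0, 5, 0, -5], [0, 0, 0, 0], [0, -5, 0, 6]].
Row-reducing A symmetrically gives the diagonal entries 0, 5, 0, 1.
Counting signs: 2 positive, 2 zero.
Hence Q is positive semidefinite.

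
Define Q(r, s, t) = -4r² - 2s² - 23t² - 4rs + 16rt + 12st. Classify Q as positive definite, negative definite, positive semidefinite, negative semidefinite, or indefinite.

negative definite

The symmetric matrix of Q is A = [[-4, -2, 8], [-2, -2, 6], [8, 6, -23]].
Leading principal minors: Δ_1 = -4, Δ_2 = 4, Δ_3 = -12.
The signs alternate starting with Δ_1 < 0, so by Sylvester's criterion Q is negative definite.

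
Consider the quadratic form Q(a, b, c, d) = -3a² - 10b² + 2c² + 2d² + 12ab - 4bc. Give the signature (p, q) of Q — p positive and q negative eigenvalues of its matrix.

(2, 1)

The associated matrix is A = [[-3, 6, 0, 0], [6, -10, -2, 0], [0, -2, 2, 0], [0, 0, 0, 2]].
Symmetric row and column elimination reduces A to a congruent diagonal form with pivots -3, 2, 0, 2.
Counting signs: 2 positive, 1 negative, 1 zero.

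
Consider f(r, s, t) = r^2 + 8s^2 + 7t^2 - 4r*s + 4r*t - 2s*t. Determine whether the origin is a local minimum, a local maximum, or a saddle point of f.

local minimum

The Hessian at the origin is H = [[2, -4, 4], [-4, 16, -2], [4, -2, 14]].
Symmetric row and column elimination reduces H to a congruent diagonal form with pivots 2, 8, 3/2.
Counting signs: 3 positive.
H is positive definite, so the origin is a strict local minimum.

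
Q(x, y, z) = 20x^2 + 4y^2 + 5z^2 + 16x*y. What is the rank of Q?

3

Write A = [[20, 8, 0], [8, 4, 0], [0, 0, 5]].
Symmetric row and column elimination reduces A to a congruent diagonal form with pivots 20, 4/5, 5.
So there are 3 positive pivots.
The rank is the number of nonzero pivots: 3.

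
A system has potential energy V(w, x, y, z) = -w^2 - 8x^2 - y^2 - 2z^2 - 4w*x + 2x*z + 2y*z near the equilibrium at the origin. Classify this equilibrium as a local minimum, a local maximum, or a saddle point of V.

The Hessian at the origin is H = [[-2, -4, 0, 0], [-4, -16, 0, 2], [0, 0, -2, 2], [0, 2, 2, -4]].
Congruent diagonalization of H (simultaneous row and column reduction) yields pivots -2, -8, -2, -3/2.
So there are 4 negative pivots.
H is negative definite, so the origin is a strict local maximum.

local maximum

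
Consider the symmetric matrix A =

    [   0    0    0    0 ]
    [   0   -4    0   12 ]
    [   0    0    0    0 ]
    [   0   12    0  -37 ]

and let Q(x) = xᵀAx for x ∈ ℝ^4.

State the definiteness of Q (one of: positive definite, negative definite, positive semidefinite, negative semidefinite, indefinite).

negative semidefinite

Applying the same elementary operations to the rows and columns of A produces a congruent diagonal matrix with entries 0, -4, 0, -1.
So there are 2 negative, 2 zero pivots.
Hence Q is negative semidefinite.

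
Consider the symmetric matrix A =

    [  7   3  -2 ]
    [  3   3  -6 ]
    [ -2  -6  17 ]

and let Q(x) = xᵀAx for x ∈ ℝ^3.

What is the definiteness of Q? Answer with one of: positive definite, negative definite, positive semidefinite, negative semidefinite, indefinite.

positive definite

Leading principal minors: Δ_1 = 7, Δ_2 = 12, Δ_3 = 12.
All leading principal minors are positive, so by Sylvester's criterion Q is positive definite.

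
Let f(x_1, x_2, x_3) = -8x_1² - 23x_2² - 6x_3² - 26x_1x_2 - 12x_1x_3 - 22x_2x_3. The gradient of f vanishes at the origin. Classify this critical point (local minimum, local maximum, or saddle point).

local maximum

The Hessian at the origin is H = [[-16, -26, -12], [-26, -46, -22], [-12, -22, -12]].
An LDLᵀ factorisation of H has diagonal entries -16, -15/4, -4/3.
So there are 3 negative pivots.
H is negative definite, so the origin is a strict local maximum.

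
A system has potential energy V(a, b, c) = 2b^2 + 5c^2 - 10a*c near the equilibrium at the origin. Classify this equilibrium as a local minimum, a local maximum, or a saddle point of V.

The Hessian at the origin is H = [[0, 0, -10], [0, 4, 0], [-10, 0, 10]].
H is indefinite, so the origin is a saddle point.

saddle point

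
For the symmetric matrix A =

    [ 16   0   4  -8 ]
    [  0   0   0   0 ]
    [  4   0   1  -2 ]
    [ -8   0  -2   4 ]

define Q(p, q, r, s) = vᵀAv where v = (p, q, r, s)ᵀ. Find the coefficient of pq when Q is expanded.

The coefficient of pq is A[1,2] + A[2,1] = 2·0 = 0.

0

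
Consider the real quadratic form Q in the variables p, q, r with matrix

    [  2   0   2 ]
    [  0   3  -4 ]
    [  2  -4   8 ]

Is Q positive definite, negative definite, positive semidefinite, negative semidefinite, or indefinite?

positive definite

Leading principal minors: Δ_1 = 2, Δ_2 = 6, Δ_3 = 4.
All leading principal minors are positive, so by Sylvester's criterion Q is positive definite.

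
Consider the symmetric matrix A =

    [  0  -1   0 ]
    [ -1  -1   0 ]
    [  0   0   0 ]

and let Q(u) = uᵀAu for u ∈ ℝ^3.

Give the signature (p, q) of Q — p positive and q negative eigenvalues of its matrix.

(1, 1)

By Sylvester's law of inertia any congruent diagonalization of A has 1 positive, 1 negative and 1 zero entries.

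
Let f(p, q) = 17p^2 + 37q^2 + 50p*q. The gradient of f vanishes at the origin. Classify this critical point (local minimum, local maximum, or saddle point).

The Hessian at the origin is H = [[34, 50], [50, 74]].
det H = 34·74 − (50)² = 16 > 0 and H[1,1] = 34 > 0, so H is positive definite.
Therefore the origin is a local minimum.

local minimum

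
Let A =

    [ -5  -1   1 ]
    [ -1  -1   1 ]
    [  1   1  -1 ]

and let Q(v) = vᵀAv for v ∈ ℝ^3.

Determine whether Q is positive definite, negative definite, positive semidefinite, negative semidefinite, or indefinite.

Symmetric row and column elimination reduces A to a congruent diagonal form with pivots -5, -4/5, 0.
So there are 2 negative, 1 zero pivots.
Hence Q is negative semidefinite.

negative semidefinite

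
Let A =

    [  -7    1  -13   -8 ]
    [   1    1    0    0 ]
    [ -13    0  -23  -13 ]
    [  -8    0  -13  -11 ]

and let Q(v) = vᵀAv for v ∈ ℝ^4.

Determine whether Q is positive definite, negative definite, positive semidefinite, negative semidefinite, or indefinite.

Applying the same elementary operations to the rows and columns of A produces a congruent diagonal matrix with entries -7, 8/7, -15/8, -3.
That gives 1 positive, 3 negative pivots.
Hence Q is indefinite.

indefinite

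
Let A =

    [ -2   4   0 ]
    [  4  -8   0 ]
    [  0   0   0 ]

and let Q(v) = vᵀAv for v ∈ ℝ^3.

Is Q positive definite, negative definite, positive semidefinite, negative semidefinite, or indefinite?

Applying the same elementary operations to the rows and columns of A produces a congruent diagonal matrix with entries -2, 0, 0.
So there are 1 negative, 2 zero pivots.
Hence Q is negative semidefinite.

negative semidefinite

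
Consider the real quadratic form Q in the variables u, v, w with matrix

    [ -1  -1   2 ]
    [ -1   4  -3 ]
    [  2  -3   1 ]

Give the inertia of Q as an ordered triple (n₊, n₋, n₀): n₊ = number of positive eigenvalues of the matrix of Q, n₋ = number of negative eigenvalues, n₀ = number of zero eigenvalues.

(1, 1, 1)

Symmetric row and column elimination reduces A to a congruent diagonal form with pivots -1, 5, 0.
That gives 1 positive, 1 negative, 1 zero pivots.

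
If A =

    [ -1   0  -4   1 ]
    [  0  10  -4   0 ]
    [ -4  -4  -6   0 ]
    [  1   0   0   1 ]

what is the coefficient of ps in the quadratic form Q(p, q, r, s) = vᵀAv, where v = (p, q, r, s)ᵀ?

The coefficient of ps is A[1,4] + A[4,1] = 2·1 = 2.

2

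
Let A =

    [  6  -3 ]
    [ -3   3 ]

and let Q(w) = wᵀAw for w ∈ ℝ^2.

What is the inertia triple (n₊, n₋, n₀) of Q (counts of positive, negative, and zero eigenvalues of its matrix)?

(2, 0, 0)

Applying the same elementary operations to the rows and columns of A produces a congruent diagonal matrix with entries 6, 3/2.
Counting signs: 2 positive.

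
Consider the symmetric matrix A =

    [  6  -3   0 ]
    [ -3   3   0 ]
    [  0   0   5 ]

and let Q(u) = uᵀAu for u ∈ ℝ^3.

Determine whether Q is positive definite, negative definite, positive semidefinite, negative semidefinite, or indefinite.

Leading principal minors: Δ_1 = 6, Δ_2 = 9, Δ_3 = 45.
All leading principal minors are positive, so by Sylvester's criterion Q is positive definite.

positive definite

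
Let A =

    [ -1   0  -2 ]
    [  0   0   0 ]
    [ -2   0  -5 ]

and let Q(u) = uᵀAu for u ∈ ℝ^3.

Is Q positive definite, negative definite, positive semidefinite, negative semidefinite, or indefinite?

negative semidefinite

Symmetric row and column elimination reduces A to a congruent diagonal form with pivots -1, 0, -1.
That gives 2 negative, 1 zero pivots.
Hence Q is negative semidefinite.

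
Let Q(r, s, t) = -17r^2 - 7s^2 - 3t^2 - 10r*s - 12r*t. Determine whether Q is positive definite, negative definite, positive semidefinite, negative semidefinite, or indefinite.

negative definite

The symmetric matrix of Q is A = [[-17, -5, -6], [-5, -7, 0], [-6, 0, -3]].
Leading principal minors: Δ_1 = -17, Δ_2 = 94, Δ_3 = -30.
The signs alternate starting with Δ_1 < 0, so by Sylvester's criterion Q is negative definite.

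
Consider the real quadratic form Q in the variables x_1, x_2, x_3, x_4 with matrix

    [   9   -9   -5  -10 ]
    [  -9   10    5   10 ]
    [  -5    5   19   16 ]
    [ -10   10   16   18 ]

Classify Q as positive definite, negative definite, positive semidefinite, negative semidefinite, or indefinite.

Symmetric row and column elimination reduces A to a congruent diagonal form with pivots 9, 1, 146/9, 12/73.
Counting signs: 4 positive.
Hence Q is positive definite.

positive definite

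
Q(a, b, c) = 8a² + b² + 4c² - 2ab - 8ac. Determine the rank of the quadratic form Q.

The associated matrix is A = [[8, -1, -4], [-1, 1, 0], [-4, 0, 4]].
Symmetric row and column elimination reduces A to a congruent diagonal form with pivots 8, 7/8, 12/7.
Counting signs: 3 positive.
The rank is the number of nonzero pivots: 3.

3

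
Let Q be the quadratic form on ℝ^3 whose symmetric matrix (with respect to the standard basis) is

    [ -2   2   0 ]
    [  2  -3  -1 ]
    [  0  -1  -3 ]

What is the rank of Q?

Symmetric row and column elimination reduces A to a congruent diagonal form with pivots -2, -1, -2.
So there are 3 negative pivots.
The rank is the number of nonzero pivots: 3.

3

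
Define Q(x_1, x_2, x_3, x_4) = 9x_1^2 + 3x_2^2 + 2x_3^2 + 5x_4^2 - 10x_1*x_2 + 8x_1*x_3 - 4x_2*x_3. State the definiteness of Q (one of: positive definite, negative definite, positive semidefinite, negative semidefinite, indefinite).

Write A = [[9, -5, 4, 0], [-5, 3, -2, 0], [4, -2, 2, 0], [0, 0, 0, 5]].
Applying the same elementary operations to the rows and columns of A produces a congruent diagonal matrix with entries 9, 2/9, 0, 5.
That gives 3 positive, 1 zero pivots.
Hence Q is positive semidefinite.

positive semidefinite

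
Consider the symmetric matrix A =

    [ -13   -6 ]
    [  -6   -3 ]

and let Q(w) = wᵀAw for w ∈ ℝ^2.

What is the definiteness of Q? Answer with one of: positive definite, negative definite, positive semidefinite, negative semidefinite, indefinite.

negative definite

Leading principal minors: Δ_1 = -13, Δ_2 = 3.
The signs alternate starting with Δ_1 < 0, so by Sylvester's criterion Q is negative definite.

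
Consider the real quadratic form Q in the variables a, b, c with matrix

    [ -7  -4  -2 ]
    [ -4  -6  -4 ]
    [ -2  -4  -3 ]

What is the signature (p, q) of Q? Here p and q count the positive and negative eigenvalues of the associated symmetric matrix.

(0, 3)

Row-reducing A symmetrically gives the diagonal entries -7, -26/7, -3/13.
So there are 3 negative pivots.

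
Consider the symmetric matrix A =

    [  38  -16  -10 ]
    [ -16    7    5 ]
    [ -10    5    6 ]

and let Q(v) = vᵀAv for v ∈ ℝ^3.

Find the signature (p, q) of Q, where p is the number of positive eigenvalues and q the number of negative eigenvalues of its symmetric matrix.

Congruent diagonalization of A (simultaneous row and column reduction) yields pivots 38, 5/19, 1.
That gives 3 positive pivots.

(3, 0)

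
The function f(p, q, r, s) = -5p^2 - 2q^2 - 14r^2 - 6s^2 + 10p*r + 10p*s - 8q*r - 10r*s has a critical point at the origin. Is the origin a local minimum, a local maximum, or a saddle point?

local maximum

The Hessian at the origin is H = [[-10, 0, 10, 10], [0, -4, -8, 0], [10, -8, -28, -10], [10, 0, -10, -12]].
Congruent diagonalization of H (simultaneous row and column reduction) yields pivots -10, -4, -2, -2.
That gives 4 negative pivots.
H is negative definite, so the origin is a strict local maximum.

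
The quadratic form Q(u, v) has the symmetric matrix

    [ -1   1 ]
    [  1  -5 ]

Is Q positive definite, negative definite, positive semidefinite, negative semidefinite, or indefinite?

negative definite

Applying the same elementary operations to the rows and columns of A produces a congruent diagonal matrix with entries -1, -4.
That gives 2 negative pivots.
Hence Q is negative definite.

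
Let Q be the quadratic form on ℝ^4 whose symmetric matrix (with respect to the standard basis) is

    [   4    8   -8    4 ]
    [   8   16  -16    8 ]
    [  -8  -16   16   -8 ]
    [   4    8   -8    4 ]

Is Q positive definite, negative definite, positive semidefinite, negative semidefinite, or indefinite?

positive semidefinite

Symmetric row and column elimination reduces A to a congruent diagonal form with pivots 4, 0, 0, 0.
Counting signs: 1 positive, 3 zero.
Hence Q is positive semidefinite.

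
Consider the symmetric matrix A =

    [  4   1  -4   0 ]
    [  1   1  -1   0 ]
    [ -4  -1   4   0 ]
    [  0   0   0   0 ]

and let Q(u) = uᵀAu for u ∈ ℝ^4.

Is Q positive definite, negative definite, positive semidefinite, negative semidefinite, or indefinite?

Row-reducing A symmetrically gives the diagonal entries 4, 3/4, 0, 0.
That gives 2 positive, 2 zero pivots.
Hence Q is positive semidefinite.

positive semidefinite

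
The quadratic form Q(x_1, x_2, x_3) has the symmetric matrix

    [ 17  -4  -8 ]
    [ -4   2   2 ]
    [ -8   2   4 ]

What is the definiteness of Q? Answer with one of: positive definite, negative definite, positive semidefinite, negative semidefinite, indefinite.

Leading principal minors: Δ_1 = 17, Δ_2 = 18, Δ_3 = 4.
All leading principal minors are positive, so by Sylvester's criterion Q is positive definite.

positive definite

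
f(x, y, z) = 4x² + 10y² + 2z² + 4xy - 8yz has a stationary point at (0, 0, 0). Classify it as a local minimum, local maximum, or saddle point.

The Hessian at the origin is H = [[8, 4, 0], [4, 20, -8], [0, -8, 4]].
Symmetric row and column elimination reduces H to a congruent diagonal form with pivots 8, 18, 4/9.
That gives 3 positive pivots.
H is positive definite, so the origin is a strict local minimum.

local minimum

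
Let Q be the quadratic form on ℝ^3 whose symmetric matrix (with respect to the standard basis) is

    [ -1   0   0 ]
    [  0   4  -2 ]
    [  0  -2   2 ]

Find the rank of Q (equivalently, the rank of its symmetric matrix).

3

Applying the same elementary operations to the rows and columns of A produces a congruent diagonal matrix with entries -1, 4, 1.
Counting signs: 2 positive, 1 negative.
The rank is the number of nonzero pivots: 3.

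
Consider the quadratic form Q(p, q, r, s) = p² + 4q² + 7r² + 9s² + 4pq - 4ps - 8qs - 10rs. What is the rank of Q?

Write A = [[1, 2, 0, -2], [2, 4, 0, -4], [0, 0, 7, -5], [-2, -4, -5, 9]].
Row-reducing A symmetrically gives the diagonal entries 1, 0, 7, 10/7.
That gives 3 positive, 1 zero pivots.
The rank is the number of nonzero pivots: 3.

3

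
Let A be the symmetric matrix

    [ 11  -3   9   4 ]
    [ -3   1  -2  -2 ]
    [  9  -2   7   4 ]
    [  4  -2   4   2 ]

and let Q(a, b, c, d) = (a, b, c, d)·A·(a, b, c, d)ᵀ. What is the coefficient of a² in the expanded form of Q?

The coefficient of a² is the diagonal entry A[1,1] = 11.

11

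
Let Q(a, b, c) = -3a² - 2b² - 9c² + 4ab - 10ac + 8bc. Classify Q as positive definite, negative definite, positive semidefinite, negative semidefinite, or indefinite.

The symmetric matrix is A = [[-3, 2, -5], [2, -2, 4], [-5, 4, -9]].
Congruent diagonalization of A (simultaneous row and column reduction) yields pivots -3, -2/3, 0.
So there are 2 negative, 1 zero pivots.
Hence Q is negative semidefinite.

negative semidefinite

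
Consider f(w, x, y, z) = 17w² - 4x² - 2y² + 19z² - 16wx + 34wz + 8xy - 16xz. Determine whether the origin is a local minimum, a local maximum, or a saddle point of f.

saddle point

The Hessian at the origin is H = [[34, -16, 0, 34], [-16, -8, 8, -16], [0, 8, -4, 0], [34, -16, 0, 38]].
Congruent diagonalization of H (simultaneous row and column reduction) yields pivots 34, -264/17, 4/33, 4.
Counting signs: 3 positive, 1 negative.
H is indefinite, so the origin is a saddle point.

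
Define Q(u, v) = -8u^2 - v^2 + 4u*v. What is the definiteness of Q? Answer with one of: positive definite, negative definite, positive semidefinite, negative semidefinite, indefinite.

negative definite

The symmetric matrix of Q is [[-8, 2], [2, -1]].
For the 2×2 matrix [[-8, 2], [2, -1]]: det = -8·-1 − (2)² = 4, trace = -9.
det > 0 so both eigenvalues share the sign of the trace; trace = -9 < 0 ⇒ both negative.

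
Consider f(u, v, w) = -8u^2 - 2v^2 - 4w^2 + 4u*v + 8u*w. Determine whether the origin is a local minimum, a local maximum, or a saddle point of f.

The Hessian at the origin is H = [[-16, 4, 8], [4, -4, 0], [8, 0, -8]].
Symmetric row and column elimination reduces H to a congruent diagonal form with pivots -16, -3, -8/3.
So there are 3 negative pivots.
H is negative definite, so the origin is a strict local maximum.

local maximum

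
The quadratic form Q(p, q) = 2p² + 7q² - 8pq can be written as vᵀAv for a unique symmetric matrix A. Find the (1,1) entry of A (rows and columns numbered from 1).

The coefficient of p² in Q is 2, and that is exactly A[1,1].

2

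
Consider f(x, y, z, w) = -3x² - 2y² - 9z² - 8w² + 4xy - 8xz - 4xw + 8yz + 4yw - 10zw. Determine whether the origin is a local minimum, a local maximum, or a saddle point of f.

local maximum

The Hessian at the origin is H = [[-6, 4, -8, -4], [4, -4, 8, 4], [-8, 8, -18, -10], [-4, 4, -10, -16]].
Applying the same elementary operations to the rows and columns of H produces a congruent diagonal matrix with entries -6, -4/3, -2, -10.
Counting signs: 4 negative.
H is negative definite, so the origin is a strict local maximum.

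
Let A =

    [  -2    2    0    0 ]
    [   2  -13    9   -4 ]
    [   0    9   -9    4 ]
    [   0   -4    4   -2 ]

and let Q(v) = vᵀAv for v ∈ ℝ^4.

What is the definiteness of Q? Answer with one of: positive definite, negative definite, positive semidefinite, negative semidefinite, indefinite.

negative definite

Leading principal minors: Δ_1 = -2, Δ_2 = 22, Δ_3 = -36, Δ_4 = 8.
The signs alternate starting with Δ_1 < 0, so by Sylvester's criterion Q is negative definite.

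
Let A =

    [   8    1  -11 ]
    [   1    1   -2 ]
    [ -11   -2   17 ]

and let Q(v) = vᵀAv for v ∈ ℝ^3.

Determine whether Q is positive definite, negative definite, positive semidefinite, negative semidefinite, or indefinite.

positive definite

Leading principal minors: Δ_1 = 8, Δ_2 = 7, Δ_3 = 10.
All leading principal minors are positive, so by Sylvester's criterion Q is positive definite.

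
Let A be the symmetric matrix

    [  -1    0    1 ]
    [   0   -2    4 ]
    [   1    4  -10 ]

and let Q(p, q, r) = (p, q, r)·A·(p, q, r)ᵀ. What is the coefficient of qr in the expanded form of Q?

8

The coefficient of qr is A[2,3] + A[3,2] = 2·4 = 8.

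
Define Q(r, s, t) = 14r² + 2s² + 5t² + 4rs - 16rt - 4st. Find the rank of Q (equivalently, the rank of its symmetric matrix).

The associated matrix is A = [[14, 2, -8], [2, 2, -2], [-8, -2, 5]].
Applying the same elementary operations to the rows and columns of A produces a congruent diagonal matrix with entries 14, 12/7, 0.
So there are 2 positive, 1 zero pivots.
The rank is the number of nonzero pivots: 2.

2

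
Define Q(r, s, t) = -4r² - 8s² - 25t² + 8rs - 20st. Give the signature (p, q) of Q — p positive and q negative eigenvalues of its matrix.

The associated matrix is A = [[-4, 4, 0], [4, -8, -10], [0, -10, -25]].
Symmetric row and column elimination reduces A to a congruent diagonal form with pivots -4, -4, 0.
That gives 2 negative, 1 zero pivots.

(0, 2)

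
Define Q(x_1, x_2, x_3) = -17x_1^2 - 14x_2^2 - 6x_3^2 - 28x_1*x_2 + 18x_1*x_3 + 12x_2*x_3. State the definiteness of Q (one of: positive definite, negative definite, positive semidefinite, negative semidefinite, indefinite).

The symmetric matrix of Q is A = [[-17, -14, 9], [-14, -14, 6], [9, 6, -6]].
Leading principal minors: Δ_1 = -17, Δ_2 = 42, Δ_3 = -18.
The signs alternate starting with Δ_1 < 0, so by Sylvester's criterion Q is negative definite.

negative definite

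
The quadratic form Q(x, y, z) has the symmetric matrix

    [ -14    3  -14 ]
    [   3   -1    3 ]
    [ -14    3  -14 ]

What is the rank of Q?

Applying the same elementary operations to the rows and columns of A produces a congruent diagonal matrix with entries -14, -5/14, 0.
Counting signs: 2 negative, 1 zero.
The rank is the number of nonzero pivots: 2.

2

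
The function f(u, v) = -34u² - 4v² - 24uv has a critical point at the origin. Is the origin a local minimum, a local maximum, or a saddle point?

The Hessian at the origin is H = [[-68, -24], [-24, -8]].
det H = -68·-8 − (-24)² = -32 < 0, so H is indefinite.
Therefore the origin is a saddle point.

saddle point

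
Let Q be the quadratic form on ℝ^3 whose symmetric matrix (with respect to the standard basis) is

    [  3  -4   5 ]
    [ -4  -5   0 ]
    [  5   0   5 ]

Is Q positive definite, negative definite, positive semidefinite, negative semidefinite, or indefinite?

indefinite

Symmetric row and column elimination reduces A to a congruent diagonal form with pivots 3, -31/3, 30/31.
So there are 2 positive, 1 negative pivots.
Hence Q is indefinite.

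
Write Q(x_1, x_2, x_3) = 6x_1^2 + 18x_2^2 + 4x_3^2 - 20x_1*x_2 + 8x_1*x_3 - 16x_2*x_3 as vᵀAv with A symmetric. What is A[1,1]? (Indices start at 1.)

6

The coefficient of x_1^2 in Q is 6, and that is exactly A[1,1].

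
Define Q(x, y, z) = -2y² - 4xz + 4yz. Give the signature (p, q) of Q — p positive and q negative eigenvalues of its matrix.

(1, 2)

The symmetric matrix is A = [[0, 0, -2], [0, -2, 2], [-2, 2, 0]].
By Sylvester's law of inertia any congruent diagonalization of A has 1 positive, 2 negative and 0 zero entries.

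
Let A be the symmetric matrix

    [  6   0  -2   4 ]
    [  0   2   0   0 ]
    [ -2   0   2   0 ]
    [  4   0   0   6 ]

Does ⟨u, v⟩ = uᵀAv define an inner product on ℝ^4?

Leading principal minors: Δ_1 = 6, Δ_2 = 12, Δ_3 = 16, Δ_4 = 32.
All leading principal minors are positive, so by Sylvester's criterion Q is positive definite.
⟨·,·⟩ is an inner product exactly when A is positive definite.

yes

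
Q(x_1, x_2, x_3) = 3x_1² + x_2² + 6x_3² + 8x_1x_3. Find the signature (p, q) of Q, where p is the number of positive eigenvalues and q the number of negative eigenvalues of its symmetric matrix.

The associated matrix is A = [[3, 0, 4], [0, 1, 0], [4, 0, 6]].
Symmetric row and column elimination reduces A to a congruent diagonal form with pivots 3, 1, 2/3.
Counting signs: 3 positive.

(3, 0)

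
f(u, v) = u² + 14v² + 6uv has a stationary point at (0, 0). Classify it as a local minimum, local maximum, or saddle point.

local minimum

The Hessian at the origin is H = [[2, 6], [6, 28]].
det H = 2·28 − (6)² = 20 > 0 and H[1,1] = 2 > 0, so H is positive definite.
Therefore the origin is a local minimum.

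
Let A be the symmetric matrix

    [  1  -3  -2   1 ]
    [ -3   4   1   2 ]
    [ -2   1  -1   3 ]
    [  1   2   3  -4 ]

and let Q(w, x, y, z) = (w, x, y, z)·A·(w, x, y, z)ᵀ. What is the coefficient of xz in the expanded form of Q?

4

The coefficient of xz is A[2,4] + A[4,2] = 2·2 = 4.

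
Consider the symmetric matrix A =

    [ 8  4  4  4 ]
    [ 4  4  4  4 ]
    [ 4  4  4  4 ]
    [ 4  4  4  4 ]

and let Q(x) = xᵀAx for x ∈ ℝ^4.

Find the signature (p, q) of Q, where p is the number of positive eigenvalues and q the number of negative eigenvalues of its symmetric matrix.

(2, 0)

Applying the same elementary operations to the rows and columns of A produces a congruent diagonal matrix with entries 8, 2, 0, 0.
That gives 2 positive, 2 zero pivots.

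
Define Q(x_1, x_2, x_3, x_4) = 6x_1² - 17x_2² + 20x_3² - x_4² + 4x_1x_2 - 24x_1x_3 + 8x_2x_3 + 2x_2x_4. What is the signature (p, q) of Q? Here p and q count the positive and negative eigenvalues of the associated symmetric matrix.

Write A = [[6, 2, -12, 0], [2, -17, 4, 1], [-12, 4, 20, 0], [0, 1, 0, -1]].
Symmetric row and column elimination reduces A to a congruent diagonal form with pivots 6, -53/3, -20/53, -2/5.
So there are 1 positive, 3 negative pivots.

(1, 3)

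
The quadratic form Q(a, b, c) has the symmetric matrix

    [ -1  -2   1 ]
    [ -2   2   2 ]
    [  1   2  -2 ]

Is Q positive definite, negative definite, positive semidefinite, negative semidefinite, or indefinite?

Row-reducing A symmetrically gives the diagonal entries -1, 6, -1.
Counting signs: 1 positive, 2 negative.
Hence Q is indefinite.

indefinite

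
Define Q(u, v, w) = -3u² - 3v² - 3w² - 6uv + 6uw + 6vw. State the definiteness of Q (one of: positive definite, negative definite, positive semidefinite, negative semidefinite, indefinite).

negative semidefinite

The symmetric matrix is A = [[-3, -3, 3], [-3, -3, 3], [3, 3, -3]].
Congruent diagonalization of A (simultaneous row and column reduction) yields pivots -3, 0, 0.
That gives 1 negative, 2 zero pivots.
Hence Q is negative semidefinite.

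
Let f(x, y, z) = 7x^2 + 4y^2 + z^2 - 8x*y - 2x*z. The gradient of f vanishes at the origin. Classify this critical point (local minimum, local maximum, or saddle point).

local minimum

The Hessian at the origin is H = [[14, -8, -2], [-8, 8, 0], [-2, 0, 2]].
Congruent diagonalization of H (simultaneous row and column reduction) yields pivots 14, 24/7, 4/3.
So there are 3 positive pivots.
H is positive definite, so the origin is a strict local minimum.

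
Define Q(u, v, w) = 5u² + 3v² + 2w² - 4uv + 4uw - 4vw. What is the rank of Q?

The symmetric matrix is A = [[5, -2, 2], [-2, 3, -2], [2, -2, 2]].
Applying the same elementary operations to the rows and columns of A produces a congruent diagonal matrix with entries 5, 11/5, 6/11.
So there are 3 positive pivots.
The rank is the number of nonzero pivots: 3.

3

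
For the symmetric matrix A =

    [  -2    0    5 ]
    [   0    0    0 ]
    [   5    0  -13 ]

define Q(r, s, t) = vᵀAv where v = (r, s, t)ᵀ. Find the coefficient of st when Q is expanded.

The coefficient of st is A[2,3] + A[3,2] = 2·0 = 0.

0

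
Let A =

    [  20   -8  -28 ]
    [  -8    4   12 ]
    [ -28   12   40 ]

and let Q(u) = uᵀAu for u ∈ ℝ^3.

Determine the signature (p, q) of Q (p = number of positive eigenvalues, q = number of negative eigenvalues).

(2, 0)

Symmetric row and column elimination reduces A to a congruent diagonal form with pivots 20, 4/5, 0.
That gives 2 positive, 1 zero pivots.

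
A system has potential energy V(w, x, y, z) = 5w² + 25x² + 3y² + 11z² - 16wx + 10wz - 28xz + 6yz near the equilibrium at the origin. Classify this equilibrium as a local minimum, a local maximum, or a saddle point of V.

local minimum

The Hessian at the origin is H = [[10, -16, 0, 10], [-16, 50, 0, -28], [0, 0, 6, 6], [10, -28, 6, 22]].
Row-reducing H symmetrically gives the diagonal entries 10, 122/5, 6, 6/61.
Counting signs: 4 positive.
H is positive definite, so the origin is a strict local minimum.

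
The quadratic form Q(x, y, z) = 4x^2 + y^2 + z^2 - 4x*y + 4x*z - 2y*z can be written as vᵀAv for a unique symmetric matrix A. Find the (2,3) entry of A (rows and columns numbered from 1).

-1

The coefficient of y·z in Q is -2. For a symmetric A this equals A[2,3] + A[3,2] = 2·A[2,3].
So A[2,3] = -2/2 = -1.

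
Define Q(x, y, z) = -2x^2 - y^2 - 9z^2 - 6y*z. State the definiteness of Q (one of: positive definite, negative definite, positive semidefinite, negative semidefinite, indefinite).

negative semidefinite

Write A = [[-2, 0, 0], [0, -1, -3], [0, -3, -9]].
Symmetric row and column elimination reduces A to a congruent diagonal form with pivots -2, -1, 0.
That gives 2 negative, 1 zero pivots.
Hence Q is negative semidefinite.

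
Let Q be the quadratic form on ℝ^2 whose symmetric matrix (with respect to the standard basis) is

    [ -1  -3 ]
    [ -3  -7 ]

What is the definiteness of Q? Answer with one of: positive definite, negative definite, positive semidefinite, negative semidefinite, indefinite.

indefinite

Applying the same elementary operations to the rows and columns of A produces a congruent diagonal matrix with entries -1, 2.
Counting signs: 1 positive, 1 negative.
Hence Q is indefinite.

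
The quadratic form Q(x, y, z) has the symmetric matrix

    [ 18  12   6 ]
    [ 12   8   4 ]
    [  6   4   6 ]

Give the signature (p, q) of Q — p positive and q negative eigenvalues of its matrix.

(2, 0)

Symmetric row and column elimination reduces A to a congruent diagonal form with pivots 18, 0, 4.
So there are 2 positive, 1 zero pivots.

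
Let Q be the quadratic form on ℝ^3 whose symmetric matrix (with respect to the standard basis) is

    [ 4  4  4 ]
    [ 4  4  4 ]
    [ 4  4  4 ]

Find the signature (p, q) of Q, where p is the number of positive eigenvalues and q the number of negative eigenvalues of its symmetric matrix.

(1, 0)

Symmetric row and column elimination reduces A to a congruent diagonal form with pivots 4, 0, 0.
So there are 1 positive, 2 zero pivots.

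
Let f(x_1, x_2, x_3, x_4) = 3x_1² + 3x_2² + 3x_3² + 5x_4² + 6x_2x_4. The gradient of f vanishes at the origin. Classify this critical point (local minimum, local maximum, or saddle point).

The Hessian at the origin is H = [[6, 0, 0, 0], [0, 6, 0, 6], [0, 0, 6, 0], [0, 6, 0, 10]].
Row-reducing H symmetrically gives the diagonal entries 6, 6, 6, 4.
That gives 4 positive pivots.
H is positive definite, so the origin is a strict local minimum.

local minimum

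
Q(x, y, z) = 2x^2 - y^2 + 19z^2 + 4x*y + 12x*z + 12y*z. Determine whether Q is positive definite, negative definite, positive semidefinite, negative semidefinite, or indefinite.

indefinite

The associated matrix is A = [[2, 2, 6], [2, -1, 6], [6, 6, 19]].
Congruent diagonalization of A (simultaneous row and column reduction) yields pivots 2, -3, 1.
Counting signs: 2 positive, 1 negative.
Hence Q is indefinite.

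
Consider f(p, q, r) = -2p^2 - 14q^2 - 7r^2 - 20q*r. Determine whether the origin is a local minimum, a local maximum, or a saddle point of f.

saddle point

The Hessian at the origin is H = [[-4, 0, 0], [0, -28, -20], [0, -20, -14]].
An LDLᵀ factorisation of H has diagonal entries -4, -28, 2/7.
So there are 1 positive, 2 negative pivots.
H is indefinite, so the origin is a saddle point.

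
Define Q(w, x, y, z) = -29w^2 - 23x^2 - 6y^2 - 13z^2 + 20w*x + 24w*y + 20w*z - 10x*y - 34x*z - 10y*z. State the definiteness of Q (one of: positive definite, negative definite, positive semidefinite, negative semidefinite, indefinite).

The symmetric matrix of Q is A = [[-29, 10, 12, 10], [10, -23, -5, -17], [12, -5, -6, -5], [10, -17, -5, -13]].
Leading principal minors: Δ_1 = -29, Δ_2 = 567, Δ_3 = -565, Δ_4 = 50.
The signs alternate starting with Δ_1 < 0, so by Sylvester's criterion Q is negative definite.

negative definite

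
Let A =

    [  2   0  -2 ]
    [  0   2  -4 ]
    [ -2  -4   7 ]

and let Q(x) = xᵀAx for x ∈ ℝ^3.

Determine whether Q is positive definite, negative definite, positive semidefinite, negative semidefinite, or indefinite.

indefinite

Congruent diagonalization of A (simultaneous row and column reduction) yields pivots 2, 2, -3.
So there are 2 positive, 1 negative pivots.
Hence Q is indefinite.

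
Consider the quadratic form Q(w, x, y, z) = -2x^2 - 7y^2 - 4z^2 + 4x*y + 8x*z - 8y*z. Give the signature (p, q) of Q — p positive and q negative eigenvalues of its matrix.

Write A = [[0, 0, 0, 0], [0, -2, 2, 4], [0, 2, -7, -4], [0, 4, -4, -4]].
Congruent diagonalization of A (simultaneous row and column reduction) yields pivots 0, -2, -5, 4.
So there are 1 positive, 2 negative, 1 zero pivots.

(1, 2)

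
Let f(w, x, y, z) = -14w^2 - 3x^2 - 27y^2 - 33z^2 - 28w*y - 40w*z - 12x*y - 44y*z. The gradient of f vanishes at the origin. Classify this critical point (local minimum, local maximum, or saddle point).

The Hessian at the origin is H = [[-28, 0, -28, -40], [0, -6, -12, 0], [-28, -12, -54, -44], [-40, 0, -44, -66]].
An LDLᵀ factorisation of H has diagonal entries -28, -6, -2, -6/7.
Counting signs: 4 negative.
H is negative definite, so the origin is a strict local maximum.

local maximum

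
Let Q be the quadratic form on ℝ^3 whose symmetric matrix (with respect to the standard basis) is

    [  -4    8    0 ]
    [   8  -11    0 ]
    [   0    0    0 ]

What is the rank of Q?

Row-reducing A symmetrically gives the diagonal entries -4, 5, 0.
Counting signs: 1 positive, 1 negative, 1 zero.
The rank is the number of nonzero pivots: 2.

2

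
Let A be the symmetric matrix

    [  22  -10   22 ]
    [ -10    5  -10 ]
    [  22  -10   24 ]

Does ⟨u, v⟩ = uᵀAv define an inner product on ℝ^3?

Congruent diagonalization of A (simultaneous row and column reduction) yields pivots 22, 5/11, 2.
So there are 3 positive pivots.
Hence Q is positive definite.
⟨·,·⟩ is an inner product exactly when A is positive definite.

yes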